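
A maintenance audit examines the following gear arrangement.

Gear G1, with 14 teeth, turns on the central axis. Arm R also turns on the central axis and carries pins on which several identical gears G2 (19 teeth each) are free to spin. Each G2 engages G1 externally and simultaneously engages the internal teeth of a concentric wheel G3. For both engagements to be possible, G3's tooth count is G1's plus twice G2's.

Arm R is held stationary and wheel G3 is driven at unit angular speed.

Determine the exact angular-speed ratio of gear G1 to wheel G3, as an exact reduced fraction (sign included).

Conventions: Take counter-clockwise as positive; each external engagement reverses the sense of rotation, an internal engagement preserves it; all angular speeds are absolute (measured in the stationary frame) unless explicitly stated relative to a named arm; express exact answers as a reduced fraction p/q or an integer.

planetary set (14T centre, 19T on arm, 52T internal) — Willis relation
ring teeth: 14 + 2·19 = 52
14(ω_sun−ω_arm) = −52(ω_ring−ω_arm),  ω_arm = 0, ω_ring = 1
ω_sun = 0 − (52/14)(1−0) = -26/7
ω_out/ω_in = -26/7

-26/7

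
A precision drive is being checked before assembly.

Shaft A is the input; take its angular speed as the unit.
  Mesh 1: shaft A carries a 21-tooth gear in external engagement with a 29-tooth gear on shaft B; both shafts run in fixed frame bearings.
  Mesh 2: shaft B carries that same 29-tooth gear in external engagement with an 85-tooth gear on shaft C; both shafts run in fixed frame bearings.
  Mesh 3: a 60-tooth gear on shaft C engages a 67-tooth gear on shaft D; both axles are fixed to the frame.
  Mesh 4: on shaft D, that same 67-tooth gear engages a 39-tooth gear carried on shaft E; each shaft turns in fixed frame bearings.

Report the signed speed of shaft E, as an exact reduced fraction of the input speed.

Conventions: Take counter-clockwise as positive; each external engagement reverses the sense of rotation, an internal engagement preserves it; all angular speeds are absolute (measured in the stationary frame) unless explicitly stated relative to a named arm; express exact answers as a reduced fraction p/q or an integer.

4-mesh fixed-axis compound train (all bearings frame-fixed)
mesh 1 [21T→29T]: |ω|/ω_in = 1×21/29 = 21/29, sense flips to −
mesh 2 [29T→85T]: |ω|/ω_in = (21/29)×29/85 = 21/85, sense flips to +
mesh 3 [60T→67T]: |ω|/ω_in = (21/85)×60/67 = 252/1139, sense flips to −
mesh 4 [67T→39T]: |ω|/ω_in = (252/1139)×67/39 = 84/221, sense flips to +
signed output speed (× input speed) = 84/221

84/221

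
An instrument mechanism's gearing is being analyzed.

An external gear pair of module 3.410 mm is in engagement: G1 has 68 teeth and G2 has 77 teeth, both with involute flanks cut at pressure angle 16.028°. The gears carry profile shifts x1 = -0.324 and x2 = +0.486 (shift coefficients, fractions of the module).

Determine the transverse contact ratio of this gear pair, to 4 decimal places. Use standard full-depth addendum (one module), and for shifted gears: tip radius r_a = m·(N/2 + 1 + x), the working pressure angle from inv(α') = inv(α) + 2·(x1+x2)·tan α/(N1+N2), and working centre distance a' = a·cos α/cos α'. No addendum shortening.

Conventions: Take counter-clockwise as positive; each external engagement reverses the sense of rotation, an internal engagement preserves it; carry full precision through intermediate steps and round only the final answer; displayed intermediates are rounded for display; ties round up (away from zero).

2.0414

class = single-mesh tooth geometry [involute pair 68T × 77T, m = 3.410]
base radii: r_b1 = 111.433050, r_b2 = 126.181542
tip radii: r_a1 = 118.245160, r_a2 = 136.352260
inv(α') = inv(16.028°) + 2·(-0.324+0.486)·tan α/(68+77) = 0.00817487  ⇒  α' = 16.46118°
a' = a·cos α / cos α' = 247.2250·cos 16.028°/cos 16.46118° = 247.770215
action lengths: √(r_a1²−r_b1²) = 39.554938, √(r_a2²−r_b2²) = 51.673564
base pitch p_b = π·m·cos α = 10.296390
CR = (39.554938 + 51.673564 − 247.770215·sin 16.46118°)/10.296390 = 2.041388
contact ratio ≈ 2.0414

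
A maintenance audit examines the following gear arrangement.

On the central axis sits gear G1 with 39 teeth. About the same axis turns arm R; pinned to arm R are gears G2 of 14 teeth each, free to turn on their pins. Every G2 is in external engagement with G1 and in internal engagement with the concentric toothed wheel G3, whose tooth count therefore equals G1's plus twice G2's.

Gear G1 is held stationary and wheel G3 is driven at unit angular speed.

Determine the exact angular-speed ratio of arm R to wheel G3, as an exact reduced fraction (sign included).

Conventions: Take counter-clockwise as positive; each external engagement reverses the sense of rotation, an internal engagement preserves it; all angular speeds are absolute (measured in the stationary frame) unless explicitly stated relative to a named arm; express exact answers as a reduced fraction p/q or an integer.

67/106

recognized (axles ride arm R): planetary set, 39/14/67 teeth
ring teeth: 39 + 2·14 = 67
39(ω_sun−ω_arm) = −67(ω_ring−ω_arm),  ω_sun = 0, ω_ring = 1
39(0−ω_arm) = −67(1−ω_arm)  ⇒  106·ω_arm = 67  ⇒  ω_arm = 67/106
ω_out/ω_in = 67/106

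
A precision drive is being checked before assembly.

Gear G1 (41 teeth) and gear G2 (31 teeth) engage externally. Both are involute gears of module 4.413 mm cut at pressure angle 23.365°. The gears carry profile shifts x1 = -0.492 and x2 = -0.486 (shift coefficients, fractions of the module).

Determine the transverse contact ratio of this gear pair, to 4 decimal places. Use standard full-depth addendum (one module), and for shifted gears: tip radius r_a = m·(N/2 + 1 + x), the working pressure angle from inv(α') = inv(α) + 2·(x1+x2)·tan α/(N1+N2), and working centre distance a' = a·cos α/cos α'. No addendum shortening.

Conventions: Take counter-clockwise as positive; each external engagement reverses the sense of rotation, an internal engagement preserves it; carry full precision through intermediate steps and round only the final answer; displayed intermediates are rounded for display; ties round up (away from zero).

1.8651

class = single-mesh tooth geometry [involute pair 41T × 31T, m = 4.413]
base radii: r_b1 = 83.047981, r_b2 = 62.792376
tip radii: r_a1 = 92.708304, r_a2 = 70.669782
inv(α') = inv(23.365°) + 2·(-0.492-0.486)·tan α/(41+31) = 0.01248103  ⇒  α' = 18.88617°
a' = a·cos α / cos α' = 158.8680·cos 23.365°/cos 18.88617° = 154.138640
action lengths: √(r_a1²−r_b1²) = 41.205127, √(r_a2²−r_b2²) = 32.424306
base pitch p_b = π·m·cos α = 12.726972
CR = (41.205127 + 32.424306 − 154.138640·sin 18.88617°)/12.726972 = 1.865050
contact ratio ≈ 1.8651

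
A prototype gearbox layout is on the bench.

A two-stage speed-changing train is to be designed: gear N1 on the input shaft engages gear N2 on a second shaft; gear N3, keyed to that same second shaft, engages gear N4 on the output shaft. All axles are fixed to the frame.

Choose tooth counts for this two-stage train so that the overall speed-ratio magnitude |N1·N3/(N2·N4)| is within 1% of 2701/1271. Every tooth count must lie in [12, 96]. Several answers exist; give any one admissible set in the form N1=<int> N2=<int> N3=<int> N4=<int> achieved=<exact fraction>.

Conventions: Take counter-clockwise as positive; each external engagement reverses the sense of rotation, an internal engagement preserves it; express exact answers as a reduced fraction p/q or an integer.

topology: fixed-axis compound train — 2 stages, target 2701/1271
target = 2701/1271 in lowest terms: an exact hit needs N1·N3 = k·2701 and N2·N4 = k·1271 for one integer k, every count in [12, 96]; additionally prefer no 1:1 stage (N1 ≠ N2, N3 ≠ N4)
k = 1: N1·N3 = 2701 = 37·73, N2·N4 = 1271 = 31·41
achieved = 37·73/(31·41) = 2701/1271; |achieved − target| = 0 ≤ 2701/127100 ✓

N1=37 N2=31 N3=73 N4=41 achieved=2701/1271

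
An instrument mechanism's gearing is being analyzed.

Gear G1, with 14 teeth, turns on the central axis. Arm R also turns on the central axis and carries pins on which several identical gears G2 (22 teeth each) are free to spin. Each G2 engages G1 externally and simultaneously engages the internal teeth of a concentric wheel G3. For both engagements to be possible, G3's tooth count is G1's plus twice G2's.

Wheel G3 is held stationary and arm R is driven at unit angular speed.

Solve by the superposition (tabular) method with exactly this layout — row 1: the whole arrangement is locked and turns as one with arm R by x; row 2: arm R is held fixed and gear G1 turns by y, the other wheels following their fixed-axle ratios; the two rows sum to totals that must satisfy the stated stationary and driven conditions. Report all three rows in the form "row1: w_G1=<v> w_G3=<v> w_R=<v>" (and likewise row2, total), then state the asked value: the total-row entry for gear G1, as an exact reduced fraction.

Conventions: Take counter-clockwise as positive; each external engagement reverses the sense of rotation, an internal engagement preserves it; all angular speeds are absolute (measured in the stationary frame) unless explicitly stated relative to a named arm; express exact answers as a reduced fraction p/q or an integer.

topology: planetary set — G1 14T / G2 22T / G3 58T, arm = carrier (Willis)
superposition row 1 [locked train]: every member turns x
row 2: sun turns y, ring = −(14/58)·y, arm 0
boundary: total ω_ring = x − (14/58)·y = 0 and total ω_arm = x = 1  ⇒  y = 29/7, x = 1
row 2 ring = −(14/58)·29/7 = -1
totals (row 1 + row 2): sun 1 + 29/7 = 36/7, ring 1 + (-1) = 0, arm 1 + 0 = 1
asked cell (total, sun) = 36/7

row1: w_G1=1 w_G3=1 w_R=1
row2: w_G1=29/7 w_G3=-1 w_R=0
total: w_G1=36/7 w_G3=0 w_R=1
asked value: 36/7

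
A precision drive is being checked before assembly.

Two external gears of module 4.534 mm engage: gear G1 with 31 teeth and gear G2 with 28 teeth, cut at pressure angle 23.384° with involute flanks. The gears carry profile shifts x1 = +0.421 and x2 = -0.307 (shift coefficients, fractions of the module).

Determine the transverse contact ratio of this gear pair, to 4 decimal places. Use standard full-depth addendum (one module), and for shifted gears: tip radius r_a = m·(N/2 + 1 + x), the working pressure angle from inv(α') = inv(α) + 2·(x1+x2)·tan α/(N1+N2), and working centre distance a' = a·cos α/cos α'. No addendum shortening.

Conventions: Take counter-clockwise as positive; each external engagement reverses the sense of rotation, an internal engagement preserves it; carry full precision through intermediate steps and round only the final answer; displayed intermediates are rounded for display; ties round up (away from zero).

single-mesh involute tooth geometry (31T engaging 28T at module 4.534)
base radii: r_b1 = 64.504833, r_b2 = 58.262430
tip radii: r_a1 = 76.719814, r_a2 = 66.618062
inv(α') = inv(23.384°) + 2·(+0.421-0.307)·tan α/(31+28) = 0.02595034  ⇒  α' = 23.88395°
a' = a·cos α / cos α' = 133.7530·cos 23.384°/cos 23.88395° = 134.264696
action lengths: √(r_a1²−r_b1²) = 41.533797, √(r_a2²−r_b2²) = 32.302561
base pitch p_b = π·m·cos α = 13.074059
CR = (41.533797 + 32.302561 − 134.264696·sin 23.88395°)/13.074059 = 1.489556
contact ratio ≈ 1.4896

1.4896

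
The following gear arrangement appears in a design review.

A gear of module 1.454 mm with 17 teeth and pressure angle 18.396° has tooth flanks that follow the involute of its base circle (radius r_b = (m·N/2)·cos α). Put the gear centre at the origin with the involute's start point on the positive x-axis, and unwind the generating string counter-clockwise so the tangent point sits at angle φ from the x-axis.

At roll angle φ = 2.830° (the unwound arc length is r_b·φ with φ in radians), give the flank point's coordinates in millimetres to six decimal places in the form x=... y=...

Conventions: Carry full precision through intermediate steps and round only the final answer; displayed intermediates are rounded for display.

x=11.741728 y=0.000471

recognized (one wheel, involute flank): single-mesh tooth geometry, m = 1.454, N = 17
pitch radius r_p = m·N/2 = 1.454·17/2 = 12.359000
base radius r_b = r_p·cos α = 12.359000·cos 18.396° = 11.727431
roll angle φ = 2.830° = 0.04939282 rad
x = r_b·(cos φ + φ·sin φ) = 11.741728
y = r_b·(sin φ − φ·cos φ) = 0.000471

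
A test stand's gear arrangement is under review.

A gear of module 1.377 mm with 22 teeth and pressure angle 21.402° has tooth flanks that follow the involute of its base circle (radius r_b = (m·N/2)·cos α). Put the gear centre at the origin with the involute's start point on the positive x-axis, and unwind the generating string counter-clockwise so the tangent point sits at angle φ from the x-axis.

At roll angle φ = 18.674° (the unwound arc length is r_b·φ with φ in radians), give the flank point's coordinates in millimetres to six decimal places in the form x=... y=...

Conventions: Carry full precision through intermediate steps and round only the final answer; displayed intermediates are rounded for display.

recognized (one wheel, involute flank): single-mesh tooth geometry, m = 1.377, N = 22
pitch radius r_p = m·N/2 = 1.377·22/2 = 15.147000
base radius r_b = r_p·cos α = 15.147000·cos 21.402° = 14.102510
roll angle φ = 18.674° = 0.32592278 rad
x = r_b·(cos φ + φ·sin φ) = 14.831759
y = r_b·(sin φ − φ·cos φ) = 0.161027

x=14.831759 y=0.161027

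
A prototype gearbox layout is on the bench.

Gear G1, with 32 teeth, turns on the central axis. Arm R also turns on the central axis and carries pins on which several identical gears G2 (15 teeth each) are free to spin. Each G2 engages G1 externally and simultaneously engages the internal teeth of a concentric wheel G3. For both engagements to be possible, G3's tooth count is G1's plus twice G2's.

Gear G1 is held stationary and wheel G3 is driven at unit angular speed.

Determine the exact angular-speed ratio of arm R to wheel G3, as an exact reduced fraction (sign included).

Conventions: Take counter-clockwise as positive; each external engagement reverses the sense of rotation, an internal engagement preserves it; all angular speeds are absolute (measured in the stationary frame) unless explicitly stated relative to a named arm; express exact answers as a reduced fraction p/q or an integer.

31/47

planetary set (32T centre, 15T on arm, 62T internal) — Willis relation
ring teeth: 32 + 2·15 = 62
32(ω_sun−ω_arm) = −62(ω_ring−ω_arm),  ω_sun = 0, ω_ring = 1
32(0−ω_arm) = −62(1−ω_arm)  ⇒  94·ω_arm = 62  ⇒  ω_arm = 31/47
ω_out/ω_in = 31/47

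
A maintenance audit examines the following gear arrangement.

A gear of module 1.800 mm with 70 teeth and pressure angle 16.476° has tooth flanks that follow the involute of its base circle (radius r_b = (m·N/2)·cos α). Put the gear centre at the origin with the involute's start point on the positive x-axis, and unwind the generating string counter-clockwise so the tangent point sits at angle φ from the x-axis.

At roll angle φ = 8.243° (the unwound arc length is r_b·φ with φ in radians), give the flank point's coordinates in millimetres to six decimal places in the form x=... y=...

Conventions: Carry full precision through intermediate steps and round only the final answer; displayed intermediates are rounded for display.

single-mesh involute tooth geometry (70T wheel at module 1.800)
pitch radius r_p = m·N/2 = 1.800·70/2 = 63.000000
base radius r_b = r_p·cos α = 63.000000·cos 16.476° = 60.413133
roll angle φ = 8.243° = 0.14386749 rad
x = r_b·(cos φ + φ·sin φ) = 61.035113
y = r_b·(sin φ − φ·cos φ) = 0.059841

x=61.035113 y=0.059841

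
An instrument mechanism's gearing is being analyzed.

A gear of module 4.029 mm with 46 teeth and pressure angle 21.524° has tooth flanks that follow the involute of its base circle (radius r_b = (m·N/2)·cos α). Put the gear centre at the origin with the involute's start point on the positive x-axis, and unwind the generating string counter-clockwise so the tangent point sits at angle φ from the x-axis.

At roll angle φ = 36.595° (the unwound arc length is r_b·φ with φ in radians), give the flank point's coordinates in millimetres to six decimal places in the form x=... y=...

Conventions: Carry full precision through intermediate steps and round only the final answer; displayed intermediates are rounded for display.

x=102.035028 y=7.185983

single-mesh involute tooth geometry (46T wheel at module 4.029)
pitch radius r_p = m·N/2 = 4.029·46/2 = 92.667000
base radius r_b = r_p·cos α = 92.667000·cos 21.524° = 86.204771
roll angle φ = 36.595° = 0.63870324 rad
x = r_b·(cos φ + φ·sin φ) = 102.035028
y = r_b·(sin φ − φ·cos φ) = 7.185983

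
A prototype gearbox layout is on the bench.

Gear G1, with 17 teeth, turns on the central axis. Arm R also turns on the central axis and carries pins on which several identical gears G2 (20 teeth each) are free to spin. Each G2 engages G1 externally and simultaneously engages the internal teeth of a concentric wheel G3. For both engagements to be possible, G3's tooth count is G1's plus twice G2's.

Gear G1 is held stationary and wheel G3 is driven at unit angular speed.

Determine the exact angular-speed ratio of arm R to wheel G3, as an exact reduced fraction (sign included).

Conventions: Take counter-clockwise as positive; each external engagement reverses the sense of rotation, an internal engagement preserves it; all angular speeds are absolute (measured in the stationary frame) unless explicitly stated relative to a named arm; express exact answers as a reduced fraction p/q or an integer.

topology: planetary set — G1 17T / G2 20T / G3 57T, arm = carrier (Willis)
ring teeth: 17 + 2·20 = 57
17(ω_sun−ω_arm) = −57(ω_ring−ω_arm),  ω_sun = 0, ω_ring = 1
17(0−ω_arm) = −57(1−ω_arm)  ⇒  74·ω_arm = 57  ⇒  ω_arm = 57/74
ω_out/ω_in = 57/74

57/74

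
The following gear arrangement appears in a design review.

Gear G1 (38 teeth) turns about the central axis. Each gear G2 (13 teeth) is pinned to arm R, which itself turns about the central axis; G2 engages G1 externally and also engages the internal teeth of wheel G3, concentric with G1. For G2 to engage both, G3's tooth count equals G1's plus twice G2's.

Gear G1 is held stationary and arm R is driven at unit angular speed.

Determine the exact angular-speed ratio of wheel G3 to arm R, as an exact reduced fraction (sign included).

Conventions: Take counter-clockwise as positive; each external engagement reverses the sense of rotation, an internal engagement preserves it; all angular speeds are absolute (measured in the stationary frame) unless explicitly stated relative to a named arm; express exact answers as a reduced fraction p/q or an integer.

topology: planetary set — G1 38T / G2 13T / G3 64T, arm = carrier (Willis)
ring teeth: 38 + 2·13 = 64
38(ω_sun−ω_arm) = −64(ω_ring−ω_arm),  ω_sun = 0, ω_arm = 1
ω_ring = 1 − (38/64)(0−1) = 51/32
ω_out/ω_in = 51/32

51/32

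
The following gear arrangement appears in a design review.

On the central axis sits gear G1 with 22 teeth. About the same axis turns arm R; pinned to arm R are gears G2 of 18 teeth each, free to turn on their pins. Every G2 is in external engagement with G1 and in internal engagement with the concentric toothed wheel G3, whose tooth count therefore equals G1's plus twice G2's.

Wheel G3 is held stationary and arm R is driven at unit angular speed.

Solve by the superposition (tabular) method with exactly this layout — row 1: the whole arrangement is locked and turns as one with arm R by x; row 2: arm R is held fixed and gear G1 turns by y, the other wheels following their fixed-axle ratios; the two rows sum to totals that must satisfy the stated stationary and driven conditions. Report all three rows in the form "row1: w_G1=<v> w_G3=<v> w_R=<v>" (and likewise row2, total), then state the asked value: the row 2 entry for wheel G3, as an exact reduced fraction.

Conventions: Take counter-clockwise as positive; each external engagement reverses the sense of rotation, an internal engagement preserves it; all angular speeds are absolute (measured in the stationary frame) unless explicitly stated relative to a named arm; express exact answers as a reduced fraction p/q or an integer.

row1: w_G1=1 w_G3=1 w_R=1
row2: w_G1=29/11 w_G3=-1 w_R=0
total: w_G1=40/11 w_G3=0 w_R=1
asked value: -1

recognized (axles ride arm R): planetary set, 22/18/58 teeth
row 1 (train locked, turned with arm): all members turn x
row 2 — arm fixed, fixed-axis ratios: sun y, ring −(22/58)·y, arm 0
boundary: total ω_ring = x − (22/58)·y = 0 and total ω_arm = x = 1  ⇒  y = 29/11, x = 1
row 2 ring = −(22/58)·29/11 = -1
totals (row 1 + row 2): sun 1 + 29/11 = 40/11, ring 1 + (-1) = 0, arm 1 + 0 = 1
asked cell (row2, ring) = -1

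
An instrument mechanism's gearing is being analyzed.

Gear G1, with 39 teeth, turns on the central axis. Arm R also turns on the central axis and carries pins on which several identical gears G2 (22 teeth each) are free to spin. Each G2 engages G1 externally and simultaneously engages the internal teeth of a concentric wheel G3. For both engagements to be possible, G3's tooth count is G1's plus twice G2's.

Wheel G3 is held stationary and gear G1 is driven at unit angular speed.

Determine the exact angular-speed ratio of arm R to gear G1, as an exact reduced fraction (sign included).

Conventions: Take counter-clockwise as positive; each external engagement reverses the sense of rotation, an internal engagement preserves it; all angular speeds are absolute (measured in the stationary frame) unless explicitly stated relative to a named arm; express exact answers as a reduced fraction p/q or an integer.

39/122

recognized (axles ride arm R): planetary set, 39/22/83 teeth
ring teeth: 39 + 2·22 = 83
39(ω_sun−ω_arm) = −83(ω_ring−ω_arm),  ω_ring = 0, ω_sun = 1
39(1−ω_arm) = −83(0−ω_arm)  ⇒  122·ω_arm = 39  ⇒  ω_arm = 39/122
ω_out/ω_in = 39/122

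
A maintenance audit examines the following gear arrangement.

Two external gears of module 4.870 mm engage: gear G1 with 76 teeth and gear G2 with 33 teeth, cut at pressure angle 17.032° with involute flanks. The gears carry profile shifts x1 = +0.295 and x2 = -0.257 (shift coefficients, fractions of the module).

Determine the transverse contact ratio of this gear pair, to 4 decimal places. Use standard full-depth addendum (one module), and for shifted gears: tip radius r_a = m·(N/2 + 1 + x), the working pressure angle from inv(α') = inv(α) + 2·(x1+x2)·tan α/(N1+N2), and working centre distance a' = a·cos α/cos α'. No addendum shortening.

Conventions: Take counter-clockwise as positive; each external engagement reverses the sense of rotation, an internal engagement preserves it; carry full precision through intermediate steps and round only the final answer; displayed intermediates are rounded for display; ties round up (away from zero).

1.9419

topology: single-mesh involute geometry — m = 4.870, 76T/33T pair
base radii: r_b1 = 176.943512, r_b2 = 76.830735
tip radii: r_a1 = 191.366650, r_a2 = 83.973410
inv(α') = inv(17.032°) + 2·(+0.295-0.257)·tan α/(76+33) = 0.00929061  ⇒  α' = 17.16136°
a' = a·cos α / cos α' = 265.4150·cos 17.032°/cos 17.16136° = 265.599380
action lengths: √(r_a1²−r_b1²) = 72.884761, √(r_a2²−r_b2²) = 33.890584
base pitch p_b = π·m·cos α = 14.628538
CR = (72.884761 + 33.890584 − 265.599380·sin 17.16136°)/14.628538 = 1.941861
contact ratio ≈ 1.9419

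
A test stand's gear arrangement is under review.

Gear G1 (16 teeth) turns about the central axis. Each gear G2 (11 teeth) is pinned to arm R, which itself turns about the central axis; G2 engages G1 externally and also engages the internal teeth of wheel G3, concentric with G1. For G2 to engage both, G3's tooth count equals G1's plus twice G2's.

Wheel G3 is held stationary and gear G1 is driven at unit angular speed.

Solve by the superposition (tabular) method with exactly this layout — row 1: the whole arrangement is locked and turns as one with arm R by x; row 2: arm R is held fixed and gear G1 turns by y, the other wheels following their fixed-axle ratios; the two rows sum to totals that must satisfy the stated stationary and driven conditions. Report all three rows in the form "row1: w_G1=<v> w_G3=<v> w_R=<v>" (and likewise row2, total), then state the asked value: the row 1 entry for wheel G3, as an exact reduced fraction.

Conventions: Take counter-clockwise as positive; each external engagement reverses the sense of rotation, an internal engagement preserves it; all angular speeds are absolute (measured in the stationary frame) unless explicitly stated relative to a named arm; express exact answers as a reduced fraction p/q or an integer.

recognized (axles ride arm R): planetary set, 16/11/38 teeth
row 1 — lock + rotate with arm: ω_sun = ω_ring = ω_arm = x
superposition row 2 [arm held]: sun y, ring −(16/38)·y, arm 0
boundary: total ω_ring = x − (16/38)·y = 0 and total ω_sun = x + y = 1  ⇒  y = 19/27, x = 8/27
row 2 ring = −(16/38)·19/27 = -8/27
totals (row 1 + row 2): sun 8/27 + 19/27 = 1, ring 8/27 + (-8/27) = 0, arm 8/27 + 0 = 8/27
asked cell (row1, ring) = 8/27

row1: w_G1=8/27 w_G3=8/27 w_R=8/27
row2: w_G1=19/27 w_G3=-8/27 w_R=0
total: w_G1=1 w_G3=0 w_R=8/27
asked value: 8/27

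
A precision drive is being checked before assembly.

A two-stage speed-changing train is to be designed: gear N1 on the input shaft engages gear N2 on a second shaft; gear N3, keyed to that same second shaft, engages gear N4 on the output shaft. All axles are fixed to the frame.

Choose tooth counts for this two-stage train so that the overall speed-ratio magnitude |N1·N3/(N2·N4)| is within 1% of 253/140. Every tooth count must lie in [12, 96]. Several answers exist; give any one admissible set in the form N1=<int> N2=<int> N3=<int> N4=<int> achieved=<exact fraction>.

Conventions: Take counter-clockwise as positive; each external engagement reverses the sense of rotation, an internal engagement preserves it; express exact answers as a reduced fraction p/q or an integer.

N1=22 N2=14 N3=23 N4=20 achieved=253/140

design class (target 253/140): fixed-axis compound train
target = 253/140 in lowest terms: an exact hit needs N1·N3 = k·253 and N2·N4 = k·140 for one integer k, every count in [12, 96]; additionally prefer no 1:1 stage (N1 ≠ N2, N3 ≠ N4)
k = 1: no 1:1-free in-range split of k·253 and k·140 into factor pairs; take k = 2
k = 2: N1·N3 = 506 = 22·23, N2·N4 = 280 = 14·20
achieved = 22·23/(14·20) = 253/140; |achieved − target| = 0 ≤ 253/14000 ✓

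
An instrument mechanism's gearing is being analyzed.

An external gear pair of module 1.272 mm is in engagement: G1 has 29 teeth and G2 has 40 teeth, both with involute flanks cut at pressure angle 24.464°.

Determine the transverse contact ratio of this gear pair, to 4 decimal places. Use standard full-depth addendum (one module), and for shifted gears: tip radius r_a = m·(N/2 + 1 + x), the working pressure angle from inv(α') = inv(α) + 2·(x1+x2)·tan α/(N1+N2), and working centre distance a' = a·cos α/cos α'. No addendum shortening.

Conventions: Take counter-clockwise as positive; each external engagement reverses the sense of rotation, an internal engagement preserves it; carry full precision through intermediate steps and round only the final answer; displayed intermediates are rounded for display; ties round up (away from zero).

1.5070

class = single-mesh tooth geometry [involute pair 29T × 40T, m = 1.272]
base radii: r_b1 = 16.788128, r_b2 = 23.156039
tip radii: r_a1 = 19.716000, r_a2 = 26.712000
no profile shift: α' = α, a' = a
action lengths: √(r_a1²−r_b1²) = 10.338250, √(r_a2²−r_b2²) = 13.316486
base pitch p_b = π·m·cos α = 3.637342
CR = (10.338250 + 13.316486 − 43.884000·sin 24.46400°)/3.637342 = 1.506988
contact ratio ≈ 1.5070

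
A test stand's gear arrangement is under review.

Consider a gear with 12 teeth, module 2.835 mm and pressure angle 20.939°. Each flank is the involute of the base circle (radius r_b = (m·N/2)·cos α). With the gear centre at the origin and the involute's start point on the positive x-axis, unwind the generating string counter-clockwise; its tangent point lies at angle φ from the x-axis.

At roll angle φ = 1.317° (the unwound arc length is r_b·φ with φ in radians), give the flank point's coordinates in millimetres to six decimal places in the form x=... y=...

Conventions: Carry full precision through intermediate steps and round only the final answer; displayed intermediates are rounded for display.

x=15.890880 y=0.000064

single-mesh involute tooth geometry (12T wheel at module 2.835)
pitch radius r_p = m·N/2 = 2.835·12/2 = 17.010000
base radius r_b = r_p·cos α = 17.010000·cos 20.939° = 15.886684
roll angle φ = 1.317° = 0.02298599 rad
x = r_b·(cos φ + φ·sin φ) = 15.890880
y = r_b·(sin φ − φ·cos φ) = 0.000064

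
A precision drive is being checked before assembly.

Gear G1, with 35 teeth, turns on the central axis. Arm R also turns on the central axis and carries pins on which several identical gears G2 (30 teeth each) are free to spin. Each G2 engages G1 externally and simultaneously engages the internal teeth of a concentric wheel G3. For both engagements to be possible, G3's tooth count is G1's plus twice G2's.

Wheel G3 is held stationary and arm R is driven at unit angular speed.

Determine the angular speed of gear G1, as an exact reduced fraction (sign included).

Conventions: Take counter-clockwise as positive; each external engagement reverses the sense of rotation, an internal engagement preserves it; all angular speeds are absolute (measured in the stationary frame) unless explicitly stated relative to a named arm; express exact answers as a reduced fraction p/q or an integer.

26/7

class = planetary set [G3 = 35+2·30 = 95; Willis about the carrier]
ring teeth: 35 + 2·30 = 95
35(ω_sun−ω_arm) = −95(ω_ring−ω_arm),  ω_ring = 0, ω_arm = 1
ω_sun = 1 − (95/35)(0−1) = 26/7
exact speed ratio = 26/7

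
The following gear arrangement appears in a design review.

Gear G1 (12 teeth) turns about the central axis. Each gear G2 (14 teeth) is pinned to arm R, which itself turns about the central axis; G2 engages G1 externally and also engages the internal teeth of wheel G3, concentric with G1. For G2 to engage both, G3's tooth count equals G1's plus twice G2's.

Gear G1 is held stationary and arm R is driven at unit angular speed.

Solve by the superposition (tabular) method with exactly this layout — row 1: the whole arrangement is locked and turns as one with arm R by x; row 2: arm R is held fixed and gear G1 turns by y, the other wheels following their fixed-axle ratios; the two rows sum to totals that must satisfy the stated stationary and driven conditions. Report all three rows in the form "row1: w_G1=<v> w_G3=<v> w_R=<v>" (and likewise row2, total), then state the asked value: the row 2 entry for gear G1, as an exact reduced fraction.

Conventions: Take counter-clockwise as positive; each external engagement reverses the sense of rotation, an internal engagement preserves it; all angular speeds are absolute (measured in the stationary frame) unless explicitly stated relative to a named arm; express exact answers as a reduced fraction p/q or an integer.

row1: w_G1=1 w_G3=1 w_R=1
row2: w_G1=-1 w_G3=3/10 w_R=0
total: w_G1=0 w_G3=13/10 w_R=1
asked value: -1

class = planetary set [G3 = 12+2·14 = 40; Willis about the carrier]
row 1: whole set turns with the arm by x
row 2 (arm held, sun turns y): ω_ring = −(12/40)·y, ω_arm = 0
boundary: total ω_sun = x + y = 0 and total ω_arm = x = 1  ⇒  y = -1, x = 1
row 2 ring = −(12/40)·(-1) = 3/10
totals (row 1 + row 2): sun 1 + (-1) = 0, ring 1 + 3/10 = 13/10, arm 1 + 0 = 1
asked cell (row2, sun) = -1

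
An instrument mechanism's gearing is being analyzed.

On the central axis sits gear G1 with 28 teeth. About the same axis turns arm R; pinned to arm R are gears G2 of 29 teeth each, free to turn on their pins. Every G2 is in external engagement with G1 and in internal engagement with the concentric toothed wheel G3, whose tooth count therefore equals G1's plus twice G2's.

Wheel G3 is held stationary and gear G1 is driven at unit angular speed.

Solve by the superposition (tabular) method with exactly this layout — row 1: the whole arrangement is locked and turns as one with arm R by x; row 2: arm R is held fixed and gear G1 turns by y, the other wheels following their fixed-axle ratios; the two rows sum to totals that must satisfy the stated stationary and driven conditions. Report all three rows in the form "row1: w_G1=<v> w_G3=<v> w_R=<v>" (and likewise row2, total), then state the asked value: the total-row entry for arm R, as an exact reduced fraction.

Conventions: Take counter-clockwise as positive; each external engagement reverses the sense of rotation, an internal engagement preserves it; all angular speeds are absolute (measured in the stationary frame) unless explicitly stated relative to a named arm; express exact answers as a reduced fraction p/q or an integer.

class = planetary set [G3 = 28+2·29 = 86; Willis about the carrier]
row 1 — lock + rotate with arm: ω_sun = ω_ring = ω_arm = x
row 2 (arm held, sun turns y): ω_ring = −(28/86)·y, ω_arm = 0
boundary: total ω_ring = x − (28/86)·y = 0 and total ω_sun = x + y = 1  ⇒  y = 43/57, x = 14/57
row 2 ring = −(28/86)·43/57 = -14/57
totals (row 1 + row 2): sun 14/57 + 43/57 = 1, ring 14/57 + (-14/57) = 0, arm 14/57 + 0 = 14/57
asked cell (total, arm) = 14/57

row1: w_G1=14/57 w_G3=14/57 w_R=14/57
row2: w_G1=43/57 w_G3=-14/57 w_R=0
total: w_G1=1 w_G3=0 w_R=14/57
asked value: 14/57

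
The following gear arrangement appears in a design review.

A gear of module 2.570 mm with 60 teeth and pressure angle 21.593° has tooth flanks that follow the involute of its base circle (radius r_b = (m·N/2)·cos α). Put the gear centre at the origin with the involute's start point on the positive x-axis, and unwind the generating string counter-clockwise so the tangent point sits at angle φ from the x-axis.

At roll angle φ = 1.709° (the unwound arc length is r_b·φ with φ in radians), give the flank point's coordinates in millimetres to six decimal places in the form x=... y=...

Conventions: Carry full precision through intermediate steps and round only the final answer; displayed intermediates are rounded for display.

x=71.721118 y=0.000634

class = single-mesh tooth geometry [base-circle involute, m = 2.570, 60T]
pitch radius r_p = m·N/2 = 2.570·60/2 = 77.100000
base radius r_b = r_p·cos α = 77.100000·cos 21.593° = 71.689234
roll angle φ = 1.709° = 0.02982768 rad
x = r_b·(cos φ + φ·sin φ) = 71.721118
y = r_b·(sin φ − φ·cos φ) = 0.000634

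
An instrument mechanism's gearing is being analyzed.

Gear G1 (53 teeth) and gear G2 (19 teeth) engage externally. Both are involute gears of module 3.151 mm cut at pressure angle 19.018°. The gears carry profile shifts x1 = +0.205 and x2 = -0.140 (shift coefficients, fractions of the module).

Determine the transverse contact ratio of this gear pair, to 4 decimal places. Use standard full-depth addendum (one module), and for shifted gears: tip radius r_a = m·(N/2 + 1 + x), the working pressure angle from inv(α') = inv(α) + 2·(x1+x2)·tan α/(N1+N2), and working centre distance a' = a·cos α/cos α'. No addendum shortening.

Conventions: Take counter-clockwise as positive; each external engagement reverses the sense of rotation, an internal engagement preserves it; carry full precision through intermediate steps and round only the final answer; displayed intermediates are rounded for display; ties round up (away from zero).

single-mesh involute tooth geometry (53T engaging 19T at module 3.151)
base radii: r_b1 = 78.943675, r_b2 = 28.300563
tip radii: r_a1 = 87.298455, r_a2 = 32.644360
inv(α') = inv(19.018°) + 2·(+0.205-0.140)·tan α/(53+19) = 0.01337468  ⇒  α' = 19.31317°
a' = a·cos α / cos α' = 113.4360·cos 19.018°/cos 19.31317° = 113.639292
action lengths: √(r_a1²−r_b1²) = 37.268169, √(r_a2²−r_b2²) = 16.270599
base pitch p_b = π·m·cos α = 9.358825
CR = (37.268169 + 16.270599 − 113.639292·sin 19.31317°)/9.358825 = 1.704776
contact ratio ≈ 1.7048

1.7048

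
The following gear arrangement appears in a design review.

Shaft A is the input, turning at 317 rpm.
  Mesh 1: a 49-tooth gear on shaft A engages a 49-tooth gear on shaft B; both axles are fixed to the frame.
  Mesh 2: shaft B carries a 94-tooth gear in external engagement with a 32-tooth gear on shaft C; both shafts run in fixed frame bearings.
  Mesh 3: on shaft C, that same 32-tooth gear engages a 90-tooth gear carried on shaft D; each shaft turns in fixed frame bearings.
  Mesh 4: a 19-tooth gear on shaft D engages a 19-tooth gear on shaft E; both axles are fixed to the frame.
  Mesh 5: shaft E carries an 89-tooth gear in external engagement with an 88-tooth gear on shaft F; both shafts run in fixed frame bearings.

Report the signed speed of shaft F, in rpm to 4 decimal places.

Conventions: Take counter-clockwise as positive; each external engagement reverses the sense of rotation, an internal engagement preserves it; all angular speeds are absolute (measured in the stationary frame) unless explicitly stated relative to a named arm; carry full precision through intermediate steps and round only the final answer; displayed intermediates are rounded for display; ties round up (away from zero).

-334.8513 rpm

topology: fixed-axis compound train — 5 meshes, A→F
mesh 1 [49T→49T]: ω = 317.0000×49/49 = 317.0000 rpm, sense flips to −
mesh 2 [94T→32T]: ω = 317.0000×94/32 = 931.1875 rpm, sense flips to +
mesh 3 [32T→90T]: ω = 931.1875×32/90 = 331.0889 rpm, sense flips to −
mesh 4 [19T→19T]: ω = 331.0889×19/19 = 331.0889 rpm, sense flips to +
mesh 5 [89T→88T]: ω = 331.0889×89/88 = 334.8513 rpm, sense flips to −
signed output speed = -334.8513 rpm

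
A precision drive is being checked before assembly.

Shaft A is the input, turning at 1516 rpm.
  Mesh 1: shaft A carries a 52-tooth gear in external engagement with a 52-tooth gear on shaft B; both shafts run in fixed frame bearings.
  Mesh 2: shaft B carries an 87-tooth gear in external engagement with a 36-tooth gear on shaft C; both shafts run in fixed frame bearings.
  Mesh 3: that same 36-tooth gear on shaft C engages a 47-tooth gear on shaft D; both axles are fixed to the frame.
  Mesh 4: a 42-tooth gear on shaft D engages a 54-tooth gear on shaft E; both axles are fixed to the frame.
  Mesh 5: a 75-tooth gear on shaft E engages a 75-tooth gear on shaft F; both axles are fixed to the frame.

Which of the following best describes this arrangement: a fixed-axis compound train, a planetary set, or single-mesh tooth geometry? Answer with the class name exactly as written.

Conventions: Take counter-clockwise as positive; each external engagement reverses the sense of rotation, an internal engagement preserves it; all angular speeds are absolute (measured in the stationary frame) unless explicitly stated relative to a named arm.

fixed-axis compound train

recognized (6 fixed axles, 5 meshes): fixed-axis compound train
classification: fixed-axis compound train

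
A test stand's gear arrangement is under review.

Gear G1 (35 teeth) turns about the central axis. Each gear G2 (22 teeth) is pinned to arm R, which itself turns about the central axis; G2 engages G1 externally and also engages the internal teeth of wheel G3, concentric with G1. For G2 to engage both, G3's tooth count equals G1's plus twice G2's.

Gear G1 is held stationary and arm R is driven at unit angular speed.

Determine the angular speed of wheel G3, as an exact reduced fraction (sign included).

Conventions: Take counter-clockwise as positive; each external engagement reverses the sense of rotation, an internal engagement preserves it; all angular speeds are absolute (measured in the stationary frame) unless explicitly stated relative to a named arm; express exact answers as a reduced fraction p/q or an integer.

topology: planetary set — G1 35T / G2 22T / G3 79T, arm = carrier (Willis)
ring teeth: 35 + 2·22 = 79
35(ω_sun−ω_arm) = −79(ω_ring−ω_arm),  ω_sun = 0, ω_arm = 1
ω_ring = 1 − (35/79)(0−1) = 114/79
exact speed ratio = 114/79

114/79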